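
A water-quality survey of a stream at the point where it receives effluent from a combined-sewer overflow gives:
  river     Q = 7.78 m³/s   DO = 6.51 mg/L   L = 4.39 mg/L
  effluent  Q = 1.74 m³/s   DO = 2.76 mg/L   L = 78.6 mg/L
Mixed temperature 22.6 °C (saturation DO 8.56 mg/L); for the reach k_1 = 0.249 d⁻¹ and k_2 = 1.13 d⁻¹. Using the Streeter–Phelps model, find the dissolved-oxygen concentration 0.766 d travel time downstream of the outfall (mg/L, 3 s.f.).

DO ≈ 5.35 mg/L

Mixed DO = (7.78×6.51 + 1.74×2.76)/(7.78+1.74) = 55.45/9.520 = 5.825 mg/L.
Mixed L₀ = (7.78×4.39 + 1.74×78.6)/(9.520) = 170.9/9.520 = 17.95 mg/L.
Initial deficit D₀ = C_s − DO₀ = 8.56 − 5.825 = 2.735 mg/L.
D(0.766) = [0.249×17.95/(1.13−0.249)](e^(−0.249×0.766) − e^(−1.13×0.766)) + 2.735 e^(−1.13×0.766)
= 5.074 × (0.8264 − 0.4208) + 2.735 × 0.4208 = 3.209 mg/L.
DO = 8.56 − 3.209 = 5.351 mg/L.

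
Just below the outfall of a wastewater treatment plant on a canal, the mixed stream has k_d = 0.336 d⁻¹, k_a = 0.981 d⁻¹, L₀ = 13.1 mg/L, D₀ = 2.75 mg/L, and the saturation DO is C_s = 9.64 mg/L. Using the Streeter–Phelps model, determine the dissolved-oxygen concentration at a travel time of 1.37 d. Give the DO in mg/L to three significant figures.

DO ≈ 6.40 mg/L

k_d L₀/(k_a−k_d) = 0.336×13.1/(0.981−0.336) = 4.402/0.6450 = 6.824 mg/L.
e^(−k_d t) = e^(−0.336×1.370) = 0.6311; e^(−k_a t) = e^(−0.981×1.370) = 0.2608.
D = 6.824 × (0.6311 − 0.2608) + 2.75 × 0.2608 = 2.527 + 0.7172 = 3.244 mg/L.
DO = C_s − D = 9.64 − 3.244 = 6.396 mg/L.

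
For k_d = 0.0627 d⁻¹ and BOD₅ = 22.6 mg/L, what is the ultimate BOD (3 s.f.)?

BOD₅ = L₀(1 − e^(−5k_d)) ⇒ L₀ = BOD₅ / (1 − e^(−5×0.0627))
= 22.6 / (1 − 0.7309) = 22.6 / 0.2691 = 83.98 mg/L.

L₀ ≈ 84.0 mg/L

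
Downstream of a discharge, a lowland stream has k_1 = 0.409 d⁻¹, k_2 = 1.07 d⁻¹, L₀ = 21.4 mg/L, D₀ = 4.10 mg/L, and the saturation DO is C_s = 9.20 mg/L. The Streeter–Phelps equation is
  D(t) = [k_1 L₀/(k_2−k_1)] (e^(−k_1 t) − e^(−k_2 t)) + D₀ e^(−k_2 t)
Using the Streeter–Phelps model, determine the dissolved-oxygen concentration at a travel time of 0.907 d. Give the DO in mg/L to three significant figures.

DO ≈ 3.53 mg/L

k_1 L₀/(k_2−k_1) = 0.409×21.4/(1.07−0.409) = 8.753/0.6610 = 13.24 mg/L.
e^(−k_1 t) = e^(−0.409×0.9070) = 0.6901; e^(−k_2 t) = e^(−1.07×0.9070) = 0.3789.
D = 13.24 × (0.6901 − 0.3789) + 4.10 × 0.3789 = 4.120 + 1.553 = 5.674 mg/L.
DO = C_s − D = 9.20 − 5.674 = 3.526 mg/L.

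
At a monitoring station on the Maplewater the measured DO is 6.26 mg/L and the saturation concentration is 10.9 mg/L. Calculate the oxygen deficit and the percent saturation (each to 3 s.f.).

D = C_s − C = 10.9 − 6.26 = 4.64 mg/L.
% saturation = 6.26/10.9 × 100 = 57.4 %.

D ≈ 4.64 mg/L; 57.4 % saturation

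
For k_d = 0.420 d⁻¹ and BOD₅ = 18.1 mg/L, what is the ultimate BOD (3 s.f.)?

BOD₅ = L₀(1 − e^(−5k_d)) ⇒ L₀ = BOD₅ / (1 − e^(−5×0.420))
= 18.1 / (1 − 0.1225) = 18.1 / 0.8775 = 20.63 mg/L.

L₀ ≈ 20.6 mg/L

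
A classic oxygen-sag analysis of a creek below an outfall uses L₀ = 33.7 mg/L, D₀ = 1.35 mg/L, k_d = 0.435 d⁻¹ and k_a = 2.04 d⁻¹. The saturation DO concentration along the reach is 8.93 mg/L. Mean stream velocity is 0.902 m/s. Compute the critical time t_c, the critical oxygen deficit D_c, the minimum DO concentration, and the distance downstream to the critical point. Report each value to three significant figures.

With k_a/k_d = 4.690 and 1 − D₀(k_a−k_d)/(k_d L₀) = 0.8522,
t_c = ln(4.690 × 0.8522) / (2.04 − 0.435) = ln(3.996) / 1.605 = 1.385/1.605 = 0.8632 d.
D_c = (k_d/k_a) L₀ e^(−k_d t_c) = (0.435/2.04) × 33.7 × e^(−0.435×0.8632) = 0.2132 × 33.7 × 0.6870 = 4.936 mg/L.
Minimum DO = C_s − D_c = 8.93 − 4.936 = 3.994 mg/L.
x_c = v t_c = 0.902 m/s × 0.8632 d × 86400 s/d = 67270 m ≈ 67.3 km.

t_c ≈ 0.863 d; D_c ≈ 4.94 mg/L; min DO ≈ 3.99 mg/L; x_c ≈ 67.3 km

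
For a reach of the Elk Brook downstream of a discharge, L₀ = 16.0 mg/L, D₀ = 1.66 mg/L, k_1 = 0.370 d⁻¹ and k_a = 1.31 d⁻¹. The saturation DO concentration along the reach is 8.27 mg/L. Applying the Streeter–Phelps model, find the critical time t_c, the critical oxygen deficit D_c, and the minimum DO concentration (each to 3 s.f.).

With k_a/k_1 = 3.541 and 1 − D₀(k_a−k_1)/(k_1 L₀) = 0.7364,
t_c = ln(3.541 × 0.7364) / (1.31 − 0.370) = ln(2.607) / 0.9400 = 0.9583/0.9400 = 1.019 d.
L(t_c) = L₀ e^(−k_1 t_c) = 16.0 × 0.6858 = 10.97 mg/L, and at the critical point k_a D_c = k_1 L, so D_c = (0.370/1.31) × 10.97 = 3.099 mg/L.
Minimum DO = C_s − D_c = 8.27 − 3.099 = 5.171 mg/L.

t_c ≈ 1.02 d; D_c ≈ 3.10 mg/L; min DO ≈ 5.17 mg/L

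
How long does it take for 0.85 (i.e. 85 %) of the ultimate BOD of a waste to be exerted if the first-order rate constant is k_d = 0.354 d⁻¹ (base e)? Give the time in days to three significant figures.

t ≈ 5.36 d

y/L₀ = 1 − e^(−k_d t) = 0.85 ⇒ e^(−k_d t) = 0.150
t = −ln(0.150) / 0.354 = 1.897 / 0.354 = 5.359 d.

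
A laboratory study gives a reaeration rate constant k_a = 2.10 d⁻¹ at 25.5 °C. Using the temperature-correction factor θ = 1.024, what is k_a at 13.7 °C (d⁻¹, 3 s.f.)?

k_a ≈ 1.59 d⁻¹

k_a(T₂) = k_a(T₁) · θ^(T₂−T₁) = 2.10 × 1.024^(13.7−25.5)
= 2.10 × 1.024^-11.8 = 2.10 × 0.7559 = 1.587 d⁻¹.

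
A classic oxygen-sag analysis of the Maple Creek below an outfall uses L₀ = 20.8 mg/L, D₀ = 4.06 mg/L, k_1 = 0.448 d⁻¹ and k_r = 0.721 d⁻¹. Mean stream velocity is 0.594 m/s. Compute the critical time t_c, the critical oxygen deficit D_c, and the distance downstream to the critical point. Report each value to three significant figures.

t_c = [1/(k_r−k_1)] ln[(k_r/k_1)(1 − D₀(k_r−k_1)/(k_1 L₀))]
= [1/(0.721−0.448)] ln[(0.721/0.448)(1 − 4.06×0.2730/(0.448×20.8))]
= (1/0.2730) ln[1.609 × 0.8811] = 3.663 × ln(1.418) = 3.663 × 0.3492 = 1.279 d.
D_c = (k_1/k_r) L₀ e^(−k_1 t_c) = (0.448/0.721) × 20.8 × e^(−0.448×1.279) = 0.6214 × 20.8 × 0.5638 = 7.287 mg/L.
x_c = v t_c = 0.594 m/s × 1.279 d × 86400 s/d = 65650 m ≈ 65.6 km.

t_c ≈ 1.28 d; D_c ≈ 7.29 mg/L; x_c ≈ 65.6 km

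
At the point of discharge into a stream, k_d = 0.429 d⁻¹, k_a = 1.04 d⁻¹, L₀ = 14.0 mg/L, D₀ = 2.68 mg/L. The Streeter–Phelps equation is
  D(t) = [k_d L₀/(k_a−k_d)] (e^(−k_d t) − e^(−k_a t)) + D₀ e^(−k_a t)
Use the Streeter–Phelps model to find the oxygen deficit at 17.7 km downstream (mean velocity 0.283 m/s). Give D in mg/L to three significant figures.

Travel time t = x/v = 17.7 km / (0.283 m/s) = 17700 m / 0.283 m/s = 62540 s = 0.7239 d.
k_d L₀/(k_a−k_d) = 0.429×14.0/(1.04−0.429) = 6.006/0.6110 = 9.830 mg/L.
e^(−k_d t) = e^(−0.429×0.7239) = 0.7330; e^(−k_a t) = e^(−1.04×0.7239) = 0.4710.
D = 9.830 × (0.7330 − 0.4710) + 2.68 × 0.4710 = 2.576 + 1.262 = 3.838 mg/L.

D ≈ 3.84 mg/L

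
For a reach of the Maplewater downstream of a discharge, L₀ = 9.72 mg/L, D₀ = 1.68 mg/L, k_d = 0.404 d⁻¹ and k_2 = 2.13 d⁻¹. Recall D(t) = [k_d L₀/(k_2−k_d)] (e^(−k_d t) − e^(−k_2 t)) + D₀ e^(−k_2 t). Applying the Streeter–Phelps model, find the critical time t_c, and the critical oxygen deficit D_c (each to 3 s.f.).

With k_2/k_d = 5.272 and 1 − D₀(k_2−k_d)/(k_d L₀) = 0.2616,
t_c = ln(5.272 × 0.2616) / (2.13 − 0.404) = ln(1.379) / 1.726 = 0.3215/1.726 = 0.1862 d.
D_c = (k_d/k_2) L₀ e^(−k_d t_c) = (0.404/2.13) × 9.72 × e^(−0.404×0.1862) = 0.1897 × 9.72 × 0.9275 = 1.710 mg/L.

t_c ≈ 0.186 d; D_c ≈ 1.71 mg/L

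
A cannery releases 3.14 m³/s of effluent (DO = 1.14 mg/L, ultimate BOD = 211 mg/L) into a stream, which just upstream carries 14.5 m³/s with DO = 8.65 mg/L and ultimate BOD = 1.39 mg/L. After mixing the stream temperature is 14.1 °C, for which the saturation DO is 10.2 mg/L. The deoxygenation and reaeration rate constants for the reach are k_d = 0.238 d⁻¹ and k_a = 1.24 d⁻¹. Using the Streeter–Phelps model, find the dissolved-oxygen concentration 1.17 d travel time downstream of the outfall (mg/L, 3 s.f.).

Mixed DO = (14.5×8.65 + 3.14×1.14)/(14.5+3.14) = 129.0/17.64 = 7.313 mg/L.
Mixed L₀ = (14.5×1.39 + 3.14×211)/(17.64) = 682.7/17.64 = 38.70 mg/L.
Initial deficit D₀ = C_s − DO₀ = 10.2 − 7.313 = 2.887 mg/L.
D(1.17) = [0.238×38.70/(1.24−0.238)](e^(−0.238×1.17) − e^(−1.24×1.17)) + 2.887 e^(−1.24×1.17)
= 9.193 × (0.7569 − 0.2344) + 2.887 × 0.2344 = 5.480 mg/L.
DO = 10.2 − 5.480 = 4.720 mg/L.

DO ≈ 4.72 mg/L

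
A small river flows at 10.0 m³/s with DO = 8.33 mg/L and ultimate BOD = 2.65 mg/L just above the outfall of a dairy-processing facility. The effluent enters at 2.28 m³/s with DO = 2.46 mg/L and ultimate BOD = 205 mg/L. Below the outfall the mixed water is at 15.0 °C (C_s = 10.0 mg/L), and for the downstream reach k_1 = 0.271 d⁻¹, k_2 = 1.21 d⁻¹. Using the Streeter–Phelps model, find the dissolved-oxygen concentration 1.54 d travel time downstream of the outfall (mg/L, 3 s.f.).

DO ≈ 3.73 mg/L

Mixed DO = (10.0×8.33 + 2.28×2.46)/(10.0+2.28) = 88.91/12.28 = 7.240 mg/L.
Mixed L₀ = (10.0×2.65 + 2.28×205)/(12.28) = 493.9/12.28 = 40.22 mg/L.
Initial deficit D₀ = C_s − DO₀ = 10.0 − 7.240 = 2.760 mg/L.
D(1.54) = [0.271×40.22/(1.21−0.271)](e^(−0.271×1.54) − e^(−1.21×1.54)) + 2.760 e^(−1.21×1.54)
= 11.61 × (0.6588 − 0.1551) + 2.760 × 0.1551 = 6.274 mg/L.
DO = 10.0 − 6.274 = 3.726 mg/L.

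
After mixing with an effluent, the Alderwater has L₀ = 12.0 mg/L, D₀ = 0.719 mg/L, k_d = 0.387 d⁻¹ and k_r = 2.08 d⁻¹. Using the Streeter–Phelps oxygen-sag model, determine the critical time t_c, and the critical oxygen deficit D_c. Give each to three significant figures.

t_c = [1/(k_r−k_d)] ln[(k_r/k_d)(1 − D₀(k_r−k_d)/(k_d L₀))]
= [1/(2.08−0.387)] ln[(2.08/0.387)(1 − 0.719×1.693/(0.387×12.0))]
= (1/1.693) ln[5.375 × 0.7379] = 0.5907 × ln(3.966) = 0.5907 × 1.378 = 0.8138 d.
L(t_c) = L₀ e^(−k_d t_c) = 12.0 × 0.7298 = 8.758 mg/L, and at the critical point k_r D_c = k_d L, so D_c = (0.387/2.08) × 8.758 = 1.630 mg/L.

t_c ≈ 0.814 d; D_c ≈ 1.63 mg/L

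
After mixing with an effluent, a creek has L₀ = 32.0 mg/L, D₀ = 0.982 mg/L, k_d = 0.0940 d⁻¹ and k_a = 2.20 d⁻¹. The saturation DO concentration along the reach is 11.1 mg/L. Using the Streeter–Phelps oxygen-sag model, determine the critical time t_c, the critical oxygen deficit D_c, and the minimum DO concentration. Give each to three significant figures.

At the critical point dD/dt = 0, so k_d L₀ e^(−k_d t) = k_a D. Substituting D(t) from the Streeter–Phelps equation and solving for t gives
t_c = ln[(k_a/k_d)(1 − D₀(k_a−k_d)/(k_d L₀))] / (k_a−k_d).
Here k_a−k_d = 2.106 d⁻¹ and 1 − D₀(k_a−k_d)/(k_d L₀) = 1 − 0.982×2.106/(0.0940×32.0) = 0.3125, so
t_c = ln(23.40 × 0.3125) / 2.106 = 1.990 / 2.106 = 0.9448 d.
L(t_c) = L₀ e^(−k_d t_c) = 32.0 × 0.9150 = 29.28 mg/L, and at the critical point k_a D_c = k_d L, so D_c = (0.0940/2.20) × 29.28 = 1.251 mg/L.
Minimum DO = C_s − D_c = 11.1 − 1.251 = 9.849 mg/L.

t_c ≈ 0.945 d; D_c ≈ 1.25 mg/L; min DO ≈ 9.85 mg/L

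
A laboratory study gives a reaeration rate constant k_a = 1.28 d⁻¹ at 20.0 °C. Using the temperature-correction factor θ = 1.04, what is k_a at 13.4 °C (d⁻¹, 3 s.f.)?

k_a ≈ 0.988 d⁻¹

k_a(T₂) = k_a(T₁) · θ^(T₂−T₁) = 1.28 × 1.04^(13.4−20.0)
= 1.28 × 1.04^-6.60 = 1.28 × 0.7719 = 0.9881 d⁻¹.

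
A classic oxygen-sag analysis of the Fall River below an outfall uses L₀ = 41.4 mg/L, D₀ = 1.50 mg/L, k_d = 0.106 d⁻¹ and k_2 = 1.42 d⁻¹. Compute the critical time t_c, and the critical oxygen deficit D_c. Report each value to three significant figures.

t_c = [1/(k_2−k_d)] ln[(k_2/k_d)(1 − D₀(k_2−k_d)/(k_d L₀))]
= [1/(1.42−0.106)] ln[(1.42/0.106)(1 − 1.50×1.314/(0.106×41.4))]
= (1/1.314) ln[13.40 × 0.5509] = 0.7610 × ln(7.379) = 0.7610 × 1.999 = 1.521 d.
L(t_c) = L₀ e^(−k_d t_c) = 41.4 × 0.8511 = 35.24 mg/L, and at the critical point k_2 D_c = k_d L, so D_c = (0.106/1.42) × 35.24 = 2.630 mg/L.

t_c ≈ 1.52 d; D_c ≈ 2.63 mg/L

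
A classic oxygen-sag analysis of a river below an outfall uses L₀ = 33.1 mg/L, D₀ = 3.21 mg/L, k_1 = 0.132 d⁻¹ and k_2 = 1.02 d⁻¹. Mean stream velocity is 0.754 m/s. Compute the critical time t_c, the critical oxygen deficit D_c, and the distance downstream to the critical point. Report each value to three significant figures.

With k_2/k_1 = 7.727 and 1 − D₀(k_2−k_1)/(k_1 L₀) = 0.3476,
t_c = ln(7.727 × 0.3476) / (1.02 − 0.132) = ln(2.686) / 0.8880 = 0.9880/0.8880 = 1.113 d.
D_c = (k_1/k_2) L₀ e^(−k_1 t_c) = (0.132/1.02) × 33.1 × e^(−0.132×1.113) = 0.1294 × 33.1 × 0.8634 = 3.698 mg/L.
x_c = v t_c = 0.754 m/s × 1.113 d × 86400 s/d = 72490 m ≈ 72.5 km.

t_c ≈ 1.11 d; D_c ≈ 3.70 mg/L; x_c ≈ 72.5 km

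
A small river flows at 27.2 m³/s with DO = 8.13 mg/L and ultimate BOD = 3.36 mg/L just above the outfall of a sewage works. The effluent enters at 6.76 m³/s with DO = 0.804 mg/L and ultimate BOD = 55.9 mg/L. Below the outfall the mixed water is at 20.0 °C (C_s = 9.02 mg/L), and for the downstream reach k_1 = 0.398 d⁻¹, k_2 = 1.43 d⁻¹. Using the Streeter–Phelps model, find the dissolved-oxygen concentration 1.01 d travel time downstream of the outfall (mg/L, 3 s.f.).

Mixed DO = (27.2×8.13 + 6.76×0.804)/(27.2+6.76) = 226.6/33.96 = 6.672 mg/L.
Mixed L₀ = (27.2×3.36 + 6.76×55.9)/(33.96) = 469.3/33.96 = 13.82 mg/L.
Initial deficit D₀ = C_s − DO₀ = 9.02 − 6.672 = 2.348 mg/L.
D(1.01) = [0.398×13.82/(1.43−0.398)](e^(−0.398×1.01) − e^(−1.43×1.01)) + 2.348 e^(−1.43×1.01)
= 5.329 × (0.6690 − 0.2359) + 2.348 × 0.2359 = 2.862 mg/L.
DO = 9.02 − 2.862 = 6.158 mg/L.

DO ≈ 6.16 mg/L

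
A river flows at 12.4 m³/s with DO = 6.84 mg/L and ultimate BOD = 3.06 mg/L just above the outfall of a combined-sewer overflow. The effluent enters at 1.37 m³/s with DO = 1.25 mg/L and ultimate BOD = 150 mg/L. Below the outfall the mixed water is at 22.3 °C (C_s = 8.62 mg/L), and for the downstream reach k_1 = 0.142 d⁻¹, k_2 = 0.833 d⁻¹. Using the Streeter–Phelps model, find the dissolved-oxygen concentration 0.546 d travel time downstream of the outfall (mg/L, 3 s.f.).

DO ≈ 6.08 mg/L

Mixed DO = (12.4×6.84 + 1.37×1.25)/(12.4+1.37) = 86.53/13.77 = 6.284 mg/L.
Mixed L₀ = (12.4×3.06 + 1.37×150)/(13.77) = 243.4/13.77 = 17.68 mg/L.
Initial deficit D₀ = C_s − DO₀ = 8.62 − 6.284 = 2.336 mg/L.
D(0.546) = [0.142×17.68/(0.833−0.142)](e^(−0.142×0.546) − e^(−0.833×0.546)) + 2.336 e^(−0.833×0.546)
= 3.633 × (0.9254 − 0.6346) + 2.336 × 0.6346 = 2.539 mg/L.
DO = 8.62 − 2.539 = 6.081 mg/L.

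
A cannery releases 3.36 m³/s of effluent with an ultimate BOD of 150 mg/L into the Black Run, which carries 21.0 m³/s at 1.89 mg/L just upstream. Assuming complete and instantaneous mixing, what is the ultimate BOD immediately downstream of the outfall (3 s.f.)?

22.3 mg/L

Flow-weighted mixing: C = (Q_r C_r + Q_w C_w)/(Q_r + Q_w)
= (21.0×1.89 + 3.36×150)/(21.0 + 3.36) = 543.7/24.36 = 22.32 mg/L.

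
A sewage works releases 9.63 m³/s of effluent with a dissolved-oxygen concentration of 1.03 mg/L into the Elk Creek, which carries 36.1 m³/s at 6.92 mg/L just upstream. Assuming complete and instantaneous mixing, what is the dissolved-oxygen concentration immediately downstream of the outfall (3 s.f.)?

Flow-weighted mixing: C = (Q_r C_r + Q_w C_w)/(Q_r + Q_w)
= (36.1×6.92 + 9.63×1.03)/(36.1 + 9.63) = 259.7/45.73 = 5.680 mg/L.

5.68 mg/L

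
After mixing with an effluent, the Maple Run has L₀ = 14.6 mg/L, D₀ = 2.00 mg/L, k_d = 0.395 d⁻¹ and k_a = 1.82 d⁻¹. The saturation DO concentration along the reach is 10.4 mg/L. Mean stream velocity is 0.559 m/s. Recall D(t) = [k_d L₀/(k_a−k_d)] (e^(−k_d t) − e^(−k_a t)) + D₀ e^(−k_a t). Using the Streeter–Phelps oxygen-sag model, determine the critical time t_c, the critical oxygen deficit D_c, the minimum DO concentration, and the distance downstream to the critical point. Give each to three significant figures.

t_c ≈ 0.594 d; D_c ≈ 2.51 mg/L; min DO ≈ 7.89 mg/L; x_c ≈ 28.7 km

t_c = [1/(k_a−k_d)] ln[(k_a/k_d)(1 − D₀(k_a−k_d)/(k_d L₀))]
= [1/(1.82−0.395)] ln[(1.82/0.395)(1 − 2.00×1.425/(0.395×14.6))]
= (1/1.425) ln[4.608 × 0.5058] = 0.7018 × ln(2.331) = 0.7018 × 0.8461 = 0.5938 d.
D_c = (k_d/k_a) L₀ e^(−k_d t_c) = (0.395/1.82) × 14.6 × e^(−0.395×0.5938) = 0.2170 × 14.6 × 0.7909 = 2.506 mg/L.
Minimum DO = C_s − D_c = 10.4 − 2.506 = 7.894 mg/L.
x_c = v t_c = 0.559 m/s × 0.5938 d × 86400 s/d = 28680 m ≈ 28.7 km.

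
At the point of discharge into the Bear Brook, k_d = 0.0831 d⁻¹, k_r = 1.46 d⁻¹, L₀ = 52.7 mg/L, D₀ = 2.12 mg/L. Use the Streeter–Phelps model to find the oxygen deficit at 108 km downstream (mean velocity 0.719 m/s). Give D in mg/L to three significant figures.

D ≈ 2.67 mg/L

Travel time t = x/v = 108 km / (0.719 m/s) = 108000 m / 0.719 m/s = 150200 s = 1.739 d.
k_d L₀/(k_r−k_d) = 0.0831×52.7/(1.46−0.0831) = 4.379/1.377 = 3.181 mg/L.
e^(−k_d t) = e^(−0.0831×1.739) = 0.8655; e^(−k_r t) = e^(−1.46×1.739) = 0.07900.
D = 3.181 × (0.8655 − 0.07900) + 2.12 × 0.07900 = 2.501 + 0.1675 = 2.669 mg/L.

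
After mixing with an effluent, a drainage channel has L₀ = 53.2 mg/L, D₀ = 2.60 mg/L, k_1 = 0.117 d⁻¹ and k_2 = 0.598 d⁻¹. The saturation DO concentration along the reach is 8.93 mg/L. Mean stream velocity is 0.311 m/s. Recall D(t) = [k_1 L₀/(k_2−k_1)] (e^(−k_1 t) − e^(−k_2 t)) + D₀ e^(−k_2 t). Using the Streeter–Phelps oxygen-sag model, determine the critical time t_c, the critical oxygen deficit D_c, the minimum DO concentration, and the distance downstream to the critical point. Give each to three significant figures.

At the critical point dD/dt = 0, so k_1 L₀ e^(−k_1 t) = k_2 D. Substituting D(t) from the Streeter–Phelps equation and solving for t gives
t_c = ln[(k_2/k_1)(1 − D₀(k_2−k_1)/(k_1 L₀))] / (k_2−k_1).
Here k_2−k_1 = 0.4810 d⁻¹ and 1 − D₀(k_2−k_1)/(k_1 L₀) = 1 − 2.60×0.4810/(0.117×53.2) = 0.7991, so
t_c = ln(5.111 × 0.7991) / 0.4810 = 1.407 / 0.4810 = 2.925 d.
D_c = (k_1/k_2) L₀ e^(−k_1 t_c) = (0.117/0.598) × 53.2 × e^(−0.117×2.925) = 0.1957 × 53.2 × 0.7102 = 7.392 mg/L.
Minimum DO = C_s − D_c = 8.93 − 7.392 = 1.538 mg/L.
x_c = v t_c = 0.311 m/s × 2.925 d × 86400 s/d = 78610 m ≈ 78.6 km.

t_c ≈ 2.93 d; D_c ≈ 7.39 mg/L; min DO ≈ 1.54 mg/L; x_c ≈ 78.6 km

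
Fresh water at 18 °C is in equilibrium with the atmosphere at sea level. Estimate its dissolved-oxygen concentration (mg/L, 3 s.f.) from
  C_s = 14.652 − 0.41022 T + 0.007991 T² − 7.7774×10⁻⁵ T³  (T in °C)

C_s ≈ 9.40 mg/L

C_s = 14.652 − 0.41022×18 + 0.007991×18² − 7.7774×10⁻⁵×18³ = 9.404 mg/L.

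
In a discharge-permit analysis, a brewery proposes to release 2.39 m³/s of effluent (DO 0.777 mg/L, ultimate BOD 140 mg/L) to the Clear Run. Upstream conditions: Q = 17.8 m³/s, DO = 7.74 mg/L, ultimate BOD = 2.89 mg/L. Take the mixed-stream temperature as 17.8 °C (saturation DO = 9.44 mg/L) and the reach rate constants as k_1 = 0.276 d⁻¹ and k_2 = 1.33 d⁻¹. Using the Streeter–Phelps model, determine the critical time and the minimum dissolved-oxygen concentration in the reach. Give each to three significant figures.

t_c ≈ 0.826 d; minimum DO ≈ 6.28 mg/L

Mixed DO = (17.8×7.74 + 2.39×0.777)/(17.8+2.39) = 139.6/20.19 = 6.916 mg/L.
Mixed L₀ = (17.8×2.89 + 2.39×140)/(20.19) = 386.0/20.19 = 19.12 mg/L.
Initial deficit D₀ = C_s − DO₀ = 9.44 − 6.916 = 2.524 mg/L.
t_c = (1/1.054) ln[(1.33/0.276)(1 − 2.524×1.054/(0.276×19.12))] = 0.9488 × ln(2.389) = 0.8264 d.
D_c = (0.276/1.33) × 19.12 × e^(−0.276×0.8264) = 0.2075 × 19.12 × 0.7961 = 3.159 mg/L.
Minimum DO = 9.44 − 3.159 = 6.281 mg/L.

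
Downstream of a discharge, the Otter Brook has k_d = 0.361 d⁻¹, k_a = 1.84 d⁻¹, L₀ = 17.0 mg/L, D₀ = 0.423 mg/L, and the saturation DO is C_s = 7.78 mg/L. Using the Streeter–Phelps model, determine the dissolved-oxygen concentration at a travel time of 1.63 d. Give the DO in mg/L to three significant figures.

k_d L₀/(k_a−k_d) = 0.361×17.0/(1.84−0.361) = 6.137/1.479 = 4.149 mg/L.
e^(−k_d t) = e^(−0.361×1.630) = 0.5552; e^(−k_a t) = e^(−1.84×1.630) = 0.04983.
D = 4.149 × (0.5552 − 0.04983) + 0.423 × 0.04983 = 2.097 + 0.02108 = 2.118 mg/L.
DO = C_s − D = 7.78 − 2.118 = 5.662 mg/L.

DO ≈ 5.66 mg/L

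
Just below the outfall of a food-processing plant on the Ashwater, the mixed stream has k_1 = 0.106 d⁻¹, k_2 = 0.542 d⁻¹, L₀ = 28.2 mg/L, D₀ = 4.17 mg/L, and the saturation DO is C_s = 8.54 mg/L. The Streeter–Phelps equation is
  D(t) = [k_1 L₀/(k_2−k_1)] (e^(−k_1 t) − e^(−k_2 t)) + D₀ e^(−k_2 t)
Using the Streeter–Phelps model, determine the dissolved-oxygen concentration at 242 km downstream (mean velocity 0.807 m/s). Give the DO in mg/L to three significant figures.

DO ≈ 4.20 mg/L

Travel time t = x/v = 242 km / (0.807 m/s) = 242000 m / 0.807 m/s = 299900 s = 3.471 d.
k_1 L₀/(k_2−k_1) = 0.106×28.2/(0.542−0.106) = 2.989/0.4360 = 6.856 mg/L.
e^(−k_1 t) = e^(−0.106×3.471) = 0.6922; e^(−k_2 t) = e^(−0.542×3.471) = 0.1524.
D = 6.856 × (0.6922 − 0.1524) + 4.17 × 0.1524 = 3.701 + 0.6356 = 4.336 mg/L.
DO = C_s − D = 8.54 − 4.336 = 4.204 mg/L.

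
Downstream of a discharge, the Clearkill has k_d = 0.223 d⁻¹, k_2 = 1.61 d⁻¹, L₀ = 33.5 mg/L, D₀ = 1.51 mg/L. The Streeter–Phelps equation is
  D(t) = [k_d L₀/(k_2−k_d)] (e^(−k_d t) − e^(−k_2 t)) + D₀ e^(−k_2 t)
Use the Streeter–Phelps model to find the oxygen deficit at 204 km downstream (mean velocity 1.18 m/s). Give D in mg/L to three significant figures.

D ≈ 3.29 mg/L

Travel time t = x/v = 204 km / (1.18 m/s) = 204000 m / 1.18 m/s = 172900 s = 2.001 d.
k_d L₀/(k_2−k_d) = 0.223×33.5/(1.61−0.223) = 7.471/1.387 = 5.386 mg/L.
e^(−k_d t) = e^(−0.223×2.001) = 0.6400; e^(−k_2 t) = e^(−1.61×2.001) = 0.03989.
D = 5.386 × (0.6400 − 0.03989) + 1.51 × 0.03989 = 3.232 + 0.06024 = 3.293 mg/L.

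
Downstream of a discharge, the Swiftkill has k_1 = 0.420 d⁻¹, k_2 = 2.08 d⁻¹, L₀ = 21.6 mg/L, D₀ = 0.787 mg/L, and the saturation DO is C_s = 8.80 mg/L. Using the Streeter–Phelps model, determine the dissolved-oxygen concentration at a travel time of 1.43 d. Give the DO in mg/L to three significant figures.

DO ≈ 6.04 mg/L

k_1 L₀/(k_2−k_1) = 0.420×21.6/(2.08−0.420) = 9.072/1.660 = 5.465 mg/L.
e^(−k_1 t) = e^(−0.420×1.430) = 0.5485; e^(−k_2 t) = e^(−2.08×1.430) = 0.05108.
D = 5.465 × (0.5485 − 0.05108) + 0.787 × 0.05108 = 2.718 + 0.04020 = 2.759 mg/L.
DO = C_s − D = 8.80 − 2.759 = 6.041 mg/L.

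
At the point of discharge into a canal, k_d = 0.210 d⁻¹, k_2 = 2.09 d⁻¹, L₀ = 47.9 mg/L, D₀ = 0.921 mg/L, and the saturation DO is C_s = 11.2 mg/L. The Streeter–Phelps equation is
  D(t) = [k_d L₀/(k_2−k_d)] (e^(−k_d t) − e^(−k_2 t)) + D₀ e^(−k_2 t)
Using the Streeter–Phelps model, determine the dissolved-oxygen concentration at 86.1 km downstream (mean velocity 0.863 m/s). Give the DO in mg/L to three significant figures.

Travel time t = x/v = 86.1 km / (0.863 m/s) = 86100 m / 0.863 m/s = 99770 s = 1.155 d.
k_d L₀/(k_2−k_d) = 0.210×47.9/(2.09−0.210) = 10.06/1.880 = 5.351 mg/L.
e^(−k_d t) = e^(−0.210×1.155) = 0.7847; e^(−k_2 t) = e^(−2.09×1.155) = 0.08951.
D = 5.351 × (0.7847 − 0.08951) + 0.921 × 0.08951 = 3.719 + 0.08244 = 3.802 mg/L.
DO = C_s − D = 11.2 − 3.802 = 7.398 mg/L.

DO ≈ 7.40 mg/L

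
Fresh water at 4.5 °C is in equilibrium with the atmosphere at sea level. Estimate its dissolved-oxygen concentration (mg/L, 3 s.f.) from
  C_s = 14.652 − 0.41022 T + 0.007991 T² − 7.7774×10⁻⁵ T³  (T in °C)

C_s = 14.652 − 0.41022×4.5 + 0.007991×4.5² − 7.7774×10⁻⁵×4.5³ = 12.96 mg/L.

C_s ≈ 13.0 mg/L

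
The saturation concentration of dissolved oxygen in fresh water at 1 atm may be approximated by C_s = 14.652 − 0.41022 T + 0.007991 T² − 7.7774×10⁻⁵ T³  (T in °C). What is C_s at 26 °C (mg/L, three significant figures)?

C_s ≈ 8.02 mg/L

C_s = 14.652 − 0.41022×26 + 0.007991×26² − 7.7774×10⁻⁵×26³ = 8.021 mg/L.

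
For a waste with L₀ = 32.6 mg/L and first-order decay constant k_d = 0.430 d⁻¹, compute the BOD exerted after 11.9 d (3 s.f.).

y_t = L₀(1 − e^(−k_d t)) = 32.6 × (1 − e^(−0.430×11.9))
= 32.6 × (1 − 0.005994) = 32.6 × 0.9940 = 32.40 mg/L.

y ≈ 32.4 mg/L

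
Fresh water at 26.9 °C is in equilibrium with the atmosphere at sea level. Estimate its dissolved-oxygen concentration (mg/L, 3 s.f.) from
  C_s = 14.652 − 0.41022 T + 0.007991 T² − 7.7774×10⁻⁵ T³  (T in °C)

C_s ≈ 7.89 mg/L

C_s = 14.652 − 0.41022×26.9 + 0.007991×26.9² − 7.7774×10⁻⁵×26.9³ = 7.886 mg/L.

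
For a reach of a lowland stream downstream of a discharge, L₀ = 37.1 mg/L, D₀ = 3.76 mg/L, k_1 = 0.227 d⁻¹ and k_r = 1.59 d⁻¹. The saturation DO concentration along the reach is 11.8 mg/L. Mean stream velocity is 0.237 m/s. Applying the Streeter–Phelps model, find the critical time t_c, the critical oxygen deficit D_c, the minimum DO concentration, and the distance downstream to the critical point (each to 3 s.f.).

t_c ≈ 0.740 d; D_c ≈ 4.48 mg/L; min DO ≈ 7.32 mg/L; x_c ≈ 15.2 km

At the critical point dD/dt = 0, so k_1 L₀ e^(−k_1 t) = k_r D. Substituting D(t) from the Streeter–Phelps equation and solving for t gives
t_c = ln[(k_r/k_1)(1 − D₀(k_r−k_1)/(k_1 L₀))] / (k_r−k_1).
Here k_r−k_1 = 1.363 d⁻¹ and 1 − D₀(k_r−k_1)/(k_1 L₀) = 1 − 3.76×1.363/(0.227×37.1) = 0.3915, so
t_c = ln(7.004 × 0.3915) / 1.363 = 1.009 / 1.363 = 0.7400 d.
L(t_c) = L₀ e^(−k_1 t_c) = 37.1 × 0.8454 = 31.36 mg/L, and at the critical point k_r D_c = k_1 L, so D_c = (0.227/1.59) × 31.36 = 4.478 mg/L.
Minimum DO = C_s − D_c = 11.8 − 4.478 = 7.322 mg/L.
x_c = v t_c = 0.237 m/s × 0.7400 d × 86400 s/d = 15150 m ≈ 15.2 km.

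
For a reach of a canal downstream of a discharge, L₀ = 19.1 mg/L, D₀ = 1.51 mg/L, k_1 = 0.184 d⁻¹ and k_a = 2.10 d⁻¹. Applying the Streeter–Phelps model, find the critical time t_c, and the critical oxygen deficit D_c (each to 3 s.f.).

t_c ≈ 0.366 d; D_c ≈ 1.56 mg/L

With k_a/k_1 = 11.41 and 1 − D₀(k_a−k_1)/(k_1 L₀) = 0.1768,
t_c = ln(11.41 × 0.1768) / (2.10 − 0.184) = ln(2.017) / 1.916 = 0.7019/1.916 = 0.3663 d.
L(t_c) = L₀ e^(−k_1 t_c) = 19.1 × 0.9348 = 17.86 mg/L, and at the critical point k_a D_c = k_1 L, so D_c = (0.184/2.10) × 17.86 = 1.564 mg/L.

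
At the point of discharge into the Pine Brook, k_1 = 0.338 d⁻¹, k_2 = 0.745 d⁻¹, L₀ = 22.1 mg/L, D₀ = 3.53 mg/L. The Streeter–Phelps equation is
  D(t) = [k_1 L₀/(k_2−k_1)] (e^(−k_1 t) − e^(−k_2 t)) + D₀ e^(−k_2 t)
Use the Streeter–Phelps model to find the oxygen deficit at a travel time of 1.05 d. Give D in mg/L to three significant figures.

k_1 L₀/(k_2−k_1) = 0.338×22.1/(0.745−0.338) = 7.470/0.4070 = 18.35 mg/L.
e^(−k_1 t) = e^(−0.338×1.050) = 0.7012; e^(−k_2 t) = e^(−0.745×1.050) = 0.4574.
D = 18.35 × (0.7012 − 0.4574) + 3.53 × 0.4574 = 4.476 + 1.615 = 6.090 mg/L.

D ≈ 6.09 mg/L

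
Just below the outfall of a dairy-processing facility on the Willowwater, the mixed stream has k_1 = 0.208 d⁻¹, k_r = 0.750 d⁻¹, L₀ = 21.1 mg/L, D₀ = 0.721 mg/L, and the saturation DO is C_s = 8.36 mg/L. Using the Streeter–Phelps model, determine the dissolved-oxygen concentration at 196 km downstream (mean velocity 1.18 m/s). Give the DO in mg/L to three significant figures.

DO ≈ 4.68 mg/L

Travel time t = x/v = 196 km / (1.18 m/s) = 196000 m / 1.18 m/s = 166100 s = 1.922 d.
k_1 L₀/(k_r−k_1) = 0.208×21.1/(0.750−0.208) = 4.389/0.5420 = 8.097 mg/L.
e^(−k_1 t) = e^(−0.208×1.922) = 0.6704; e^(−k_r t) = e^(−0.750×1.922) = 0.2365.
D = 8.097 × (0.6704 − 0.2365) + 0.721 × 0.2365 = 3.514 + 0.1705 = 3.684 mg/L.
DO = C_s − D = 8.36 − 3.684 = 4.676 mg/L.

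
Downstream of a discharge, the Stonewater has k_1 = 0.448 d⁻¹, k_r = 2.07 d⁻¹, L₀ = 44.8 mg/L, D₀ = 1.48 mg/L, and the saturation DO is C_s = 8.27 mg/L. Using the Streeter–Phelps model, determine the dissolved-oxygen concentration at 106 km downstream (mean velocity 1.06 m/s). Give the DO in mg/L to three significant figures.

Travel time t = x/v = 106 km / (1.06 m/s) = 106000 m / 1.06 m/s = 100000 s = 1.157 d.
k_1 L₀/(k_r−k_1) = 0.448×44.8/(2.07−0.448) = 20.07/1.622 = 12.37 mg/L.
e^(−k_1 t) = e^(−0.448×1.157) = 0.5954; e^(−k_r t) = e^(−2.07×1.157) = 0.09110.
D = 12.37 × (0.5954 − 0.09110) + 1.48 × 0.09110 = 6.240 + 0.1348 = 6.375 mg/L.
DO = C_s − D = 8.27 − 6.375 = 1.895 mg/L.

DO ≈ 1.89 mg/L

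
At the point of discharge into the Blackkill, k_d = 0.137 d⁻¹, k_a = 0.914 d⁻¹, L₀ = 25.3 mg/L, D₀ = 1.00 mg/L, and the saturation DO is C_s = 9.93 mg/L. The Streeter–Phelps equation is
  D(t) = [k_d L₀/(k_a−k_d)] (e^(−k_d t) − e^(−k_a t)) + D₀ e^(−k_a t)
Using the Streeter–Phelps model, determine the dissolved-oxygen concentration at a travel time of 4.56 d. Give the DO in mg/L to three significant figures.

k_d L₀/(k_a−k_d) = 0.137×25.3/(0.914−0.137) = 3.466/0.7770 = 4.461 mg/L.
e^(−k_d t) = e^(−0.137×4.560) = 0.5354; e^(−k_a t) = e^(−0.914×4.560) = 0.01549.
D = 4.461 × (0.5354 − 0.01549) + 1.00 × 0.01549 = 2.319 + 0.01549 = 2.335 mg/L.
DO = C_s − D = 9.93 − 2.335 = 7.595 mg/L.

DO ≈ 7.60 mg/L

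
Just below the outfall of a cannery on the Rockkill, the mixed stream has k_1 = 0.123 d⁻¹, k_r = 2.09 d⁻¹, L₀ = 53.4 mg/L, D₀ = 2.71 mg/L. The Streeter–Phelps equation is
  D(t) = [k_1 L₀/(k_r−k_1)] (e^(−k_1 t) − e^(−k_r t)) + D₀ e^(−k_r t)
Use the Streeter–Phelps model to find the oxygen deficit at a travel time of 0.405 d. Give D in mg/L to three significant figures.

k_1 L₀/(k_r−k_1) = 0.123×53.4/(2.09−0.123) = 6.568/1.967 = 3.339 mg/L.
e^(−k_1 t) = e^(−0.123×0.4050) = 0.9514; e^(−k_r t) = e^(−2.09×0.4050) = 0.4289.
D = 3.339 × (0.9514 − 0.4289) + 2.71 × 0.4289 = 1.745 + 1.162 = 2.907 mg/L.

D ≈ 2.91 mg/L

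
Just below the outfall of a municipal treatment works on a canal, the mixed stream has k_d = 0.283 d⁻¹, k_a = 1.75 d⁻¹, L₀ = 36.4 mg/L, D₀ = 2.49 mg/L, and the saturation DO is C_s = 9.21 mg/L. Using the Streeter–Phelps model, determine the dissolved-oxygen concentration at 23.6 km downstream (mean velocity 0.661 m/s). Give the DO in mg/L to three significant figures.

DO ≈ 5.16 mg/L

Travel time t = x/v = 23.6 km / (0.661 m/s) = 23600 m / 0.661 m/s = 35700 s = 0.4132 d.
k_d L₀/(k_a−k_d) = 0.283×36.4/(1.75−0.283) = 10.30/1.467 = 7.022 mg/L.
e^(−k_d t) = e^(−0.283×0.4132) = 0.8896; e^(−k_a t) = e^(−1.75×0.4132) = 0.4852.
D = 7.022 × (0.8896 − 0.4852) + 2.49 × 0.4852 = 2.840 + 1.208 = 4.048 mg/L.
DO = C_s − D = 9.21 − 4.048 = 5.162 mg/L.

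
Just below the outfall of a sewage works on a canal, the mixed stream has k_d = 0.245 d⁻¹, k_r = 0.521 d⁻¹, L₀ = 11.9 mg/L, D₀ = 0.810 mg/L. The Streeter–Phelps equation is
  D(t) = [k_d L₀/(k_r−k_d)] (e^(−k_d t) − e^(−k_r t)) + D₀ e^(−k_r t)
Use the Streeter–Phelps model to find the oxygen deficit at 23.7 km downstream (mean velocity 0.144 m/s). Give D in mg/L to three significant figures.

D ≈ 3.01 mg/L

Travel time t = x/v = 23.7 km / (0.144 m/s) = 23700 m / 0.144 m/s = 164600 s = 1.905 d.
k_d L₀/(k_r−k_d) = 0.245×11.9/(0.521−0.245) = 2.916/0.2760 = 10.56 mg/L.
e^(−k_d t) = e^(−0.245×1.905) = 0.6271; e^(−k_r t) = e^(−0.521×1.905) = 0.3707.
D = 10.56 × (0.6271 − 0.3707) + 0.810 × 0.3707 = 2.708 + 0.3002 = 3.009 mg/L.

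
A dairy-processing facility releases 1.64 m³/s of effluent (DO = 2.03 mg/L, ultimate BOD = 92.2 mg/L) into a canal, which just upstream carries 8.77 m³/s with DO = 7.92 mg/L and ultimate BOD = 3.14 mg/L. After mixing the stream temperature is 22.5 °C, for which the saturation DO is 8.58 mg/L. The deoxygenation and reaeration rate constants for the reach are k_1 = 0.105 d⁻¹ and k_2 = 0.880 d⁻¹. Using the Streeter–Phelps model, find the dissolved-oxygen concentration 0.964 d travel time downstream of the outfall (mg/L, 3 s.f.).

Mixed DO = (8.77×7.92 + 1.64×2.03)/(8.77+1.64) = 72.79/10.41 = 6.992 mg/L.
Mixed L₀ = (8.77×3.14 + 1.64×92.2)/(10.41) = 178.7/10.41 = 17.17 mg/L.
Initial deficit D₀ = C_s − DO₀ = 8.58 − 6.992 = 1.588 mg/L.
D(0.964) = [0.105×17.17/(0.880−0.105)](e^(−0.105×0.964) − e^(−0.880×0.964)) + 1.588 e^(−0.880×0.964)
= 2.326 × (0.9037 − 0.4281) + 1.588 × 0.4281 = 1.786 mg/L.
DO = 8.58 − 1.786 = 6.794 mg/L.

DO ≈ 6.79 mg/L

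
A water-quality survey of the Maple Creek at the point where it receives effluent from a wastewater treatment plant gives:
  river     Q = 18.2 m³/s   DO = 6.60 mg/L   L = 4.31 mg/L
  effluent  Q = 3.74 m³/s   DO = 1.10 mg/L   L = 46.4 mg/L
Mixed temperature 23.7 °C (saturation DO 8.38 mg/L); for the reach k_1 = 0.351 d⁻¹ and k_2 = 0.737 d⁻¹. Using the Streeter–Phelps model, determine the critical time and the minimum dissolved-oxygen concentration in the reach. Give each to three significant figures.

t_c ≈ 1.14 d; minimum DO ≈ 4.72 mg/L

Mixed DO = (18.2×6.60 + 3.74×1.10)/(18.2+3.74) = 124.2/21.94 = 5.662 mg/L.
Mixed L₀ = (18.2×4.31 + 3.74×46.4)/(21.94) = 252.0/21.94 = 11.48 mg/L.
Initial deficit D₀ = C_s − DO₀ = 8.38 − 5.662 = 2.718 mg/L.
t_c = (1/0.3860) ln[(0.737/0.351)(1 − 2.718×0.3860/(0.351×11.48))] = 2.591 × ln(1.553) = 1.141 d.
D_c = (0.351/0.737) × 11.48 × e^(−0.351×1.141) = 0.4763 × 11.48 × 0.6700 = 3.665 mg/L.
Minimum DO = 8.38 − 3.665 = 4.715 mg/L.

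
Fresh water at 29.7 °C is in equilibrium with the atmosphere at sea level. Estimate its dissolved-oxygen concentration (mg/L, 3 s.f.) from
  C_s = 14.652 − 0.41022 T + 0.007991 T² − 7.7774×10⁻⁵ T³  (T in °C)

C_s = 14.652 − 0.41022×29.7 + 0.007991×29.7² − 7.7774×10⁻⁵×29.7³ = 7.480 mg/L.

C_s ≈ 7.48 mg/L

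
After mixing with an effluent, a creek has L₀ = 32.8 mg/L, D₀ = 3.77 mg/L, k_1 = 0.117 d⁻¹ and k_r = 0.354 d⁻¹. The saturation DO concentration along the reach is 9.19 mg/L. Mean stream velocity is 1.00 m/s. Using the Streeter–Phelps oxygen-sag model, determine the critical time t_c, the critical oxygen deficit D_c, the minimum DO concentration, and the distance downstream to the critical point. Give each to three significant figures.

At the critical point dD/dt = 0, so k_1 L₀ e^(−k_1 t) = k_r D. Substituting D(t) from the Streeter–Phelps equation and solving for t gives
t_c = ln[(k_r/k_1)(1 − D₀(k_r−k_1)/(k_1 L₀))] / (k_r−k_1).
Here k_r−k_1 = 0.2370 d⁻¹ and 1 − D₀(k_r−k_1)/(k_1 L₀) = 1 − 3.77×0.2370/(0.117×32.8) = 0.7672, so
t_c = ln(3.026 × 0.7672) / 0.2370 = 0.8421 / 0.2370 = 3.553 d.
L(t_c) = L₀ e^(−k_1 t_c) = 32.8 × 0.6599 = 21.64 mg/L, and at the critical point k_r D_c = k_1 L, so D_c = (0.117/0.354) × 21.64 = 7.153 mg/L.
Minimum DO = C_s − D_c = 9.19 − 7.153 = 2.037 mg/L.
x_c = v t_c = 1.00 m/s × 3.553 d × 86400 s/d = 307000 m ≈ 307 km.

t_c ≈ 3.55 d; D_c ≈ 7.15 mg/L; min DO ≈ 2.04 mg/L; x_c ≈ 307 km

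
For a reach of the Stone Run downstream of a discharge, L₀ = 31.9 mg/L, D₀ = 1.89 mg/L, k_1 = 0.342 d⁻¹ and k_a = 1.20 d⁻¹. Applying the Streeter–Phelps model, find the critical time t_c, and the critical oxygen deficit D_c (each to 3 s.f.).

With k_a/k_1 = 3.509 and 1 − D₀(k_a−k_1)/(k_1 L₀) = 0.8514,
t_c = ln(3.509 × 0.8514) / (1.20 − 0.342) = ln(2.987) / 0.8580 = 1.094/0.8580 = 1.275 d.
D_c = (k_1/k_a) L₀ e^(−k_1 t_c) = (0.342/1.20) × 31.9 × e^(−0.342×1.275) = 0.2850 × 31.9 × 0.6465 = 5.878 mg/L.

t_c ≈ 1.28 d; D_c ≈ 5.88 mg/L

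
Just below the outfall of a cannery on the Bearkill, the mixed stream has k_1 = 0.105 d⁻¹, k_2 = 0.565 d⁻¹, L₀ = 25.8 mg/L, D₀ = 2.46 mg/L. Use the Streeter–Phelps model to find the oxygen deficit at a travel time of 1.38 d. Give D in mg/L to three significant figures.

k_1 L₀/(k_2−k_1) = 0.105×25.8/(0.565−0.105) = 2.709/0.4600 = 5.889 mg/L.
e^(−k_1 t) = e^(−0.105×1.380) = 0.8651; e^(−k_2 t) = e^(−0.565×1.380) = 0.4585.
D = 5.889 × (0.8651 − 0.4585) + 2.46 × 0.4585 = 2.394 + 1.128 = 3.522 mg/L.

D ≈ 3.52 mg/L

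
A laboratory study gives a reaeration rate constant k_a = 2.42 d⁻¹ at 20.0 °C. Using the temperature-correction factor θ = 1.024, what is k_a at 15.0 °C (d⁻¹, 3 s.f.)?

k_a ≈ 2.15 d⁻¹

k_a(T₂) = k_a(T₁) · θ^(T₂−T₁) = 2.42 × 1.024^(15.0−20.0)
= 2.42 × 1.024^-5.00 = 2.42 × 0.8882 = 2.149 d⁻¹.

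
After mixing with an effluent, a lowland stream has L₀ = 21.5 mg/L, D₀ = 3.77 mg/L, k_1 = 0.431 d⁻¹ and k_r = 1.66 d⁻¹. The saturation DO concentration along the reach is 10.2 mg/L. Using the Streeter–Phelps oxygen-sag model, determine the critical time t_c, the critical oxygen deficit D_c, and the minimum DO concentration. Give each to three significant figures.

t_c = [1/(k_r−k_1)] ln[(k_r/k_1)(1 − D₀(k_r−k_1)/(k_1 L₀))]
= [1/(1.66−0.431)] ln[(1.66/0.431)(1 − 3.77×1.229/(0.431×21.5))]
= (1/1.229) ln[3.852 × 0.5000] = 0.8137 × ln(1.926) = 0.8137 × 0.6553 = 0.5332 d.
D_c = (k_1/k_r) L₀ e^(−k_1 t_c) = (0.431/1.66) × 21.5 × e^(−0.431×0.5332) = 0.2596 × 21.5 × 0.7947 = 4.436 mg/L.
Minimum DO = C_s − D_c = 10.2 − 4.436 = 5.764 mg/L.

t_c ≈ 0.533 d; D_c ≈ 4.44 mg/L; min DO ≈ 5.76 mg/L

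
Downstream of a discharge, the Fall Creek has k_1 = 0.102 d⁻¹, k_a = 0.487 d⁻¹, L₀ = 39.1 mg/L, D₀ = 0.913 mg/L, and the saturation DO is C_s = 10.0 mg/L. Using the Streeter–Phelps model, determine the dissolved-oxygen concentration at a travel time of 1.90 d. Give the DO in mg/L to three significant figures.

k_1 L₀/(k_a−k_1) = 0.102×39.1/(0.487−0.102) = 3.988/0.3850 = 10.36 mg/L.
e^(−k_1 t) = e^(−0.102×1.900) = 0.8238; e^(−k_a t) = e^(−0.487×1.900) = 0.3964.
D = 10.36 × (0.8238 − 0.3964) + 0.913 × 0.3964 = 4.428 + 0.3619 = 4.789 mg/L.
DO = C_s − D = 10.0 − 4.789 = 5.211 mg/L.

DO ≈ 5.21 mg/L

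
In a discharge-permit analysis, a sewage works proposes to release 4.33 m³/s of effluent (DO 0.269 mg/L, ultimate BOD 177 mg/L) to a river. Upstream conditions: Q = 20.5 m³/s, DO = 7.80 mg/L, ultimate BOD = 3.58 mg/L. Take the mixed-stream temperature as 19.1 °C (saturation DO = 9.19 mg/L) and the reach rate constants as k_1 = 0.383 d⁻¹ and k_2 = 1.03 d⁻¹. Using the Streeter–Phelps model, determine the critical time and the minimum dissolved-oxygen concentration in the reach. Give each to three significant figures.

Mixed DO = (20.5×7.80 + 4.33×0.269)/(20.5+4.33) = 161.1/24.83 = 6.487 mg/L.
Mixed L₀ = (20.5×3.58 + 4.33×177)/(24.83) = 839.8/24.83 = 33.82 mg/L.
Initial deficit D₀ = C_s − DO₀ = 9.19 − 6.487 = 2.703 mg/L.
t_c = (1/0.6470) ln[(1.03/0.383)(1 − 2.703×0.6470/(0.383×33.82))] = 1.546 × ln(2.326) = 1.305 d.
D_c = (0.383/1.03) × 33.82 × e^(−0.383×1.305) = 0.3718 × 33.82 × 0.6067 = 7.630 mg/L.
Minimum DO = 9.19 − 7.630 = 1.560 mg/L.

t_c ≈ 1.30 d; minimum DO ≈ 1.56 mg/L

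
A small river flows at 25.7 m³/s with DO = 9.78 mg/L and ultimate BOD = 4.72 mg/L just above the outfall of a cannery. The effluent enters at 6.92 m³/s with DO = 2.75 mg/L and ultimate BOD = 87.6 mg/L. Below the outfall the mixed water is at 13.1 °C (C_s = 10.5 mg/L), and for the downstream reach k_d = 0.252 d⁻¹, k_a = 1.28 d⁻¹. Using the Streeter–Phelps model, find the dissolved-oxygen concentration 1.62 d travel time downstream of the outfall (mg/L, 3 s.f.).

Mixed DO = (25.7×9.78 + 6.92×2.75)/(25.7+6.92) = 270.4/32.62 = 8.289 mg/L.
Mixed L₀ = (25.7×4.72 + 6.92×87.6)/(32.62) = 727.5/32.62 = 22.30 mg/L.
Initial deficit D₀ = C_s − DO₀ = 10.5 − 8.289 = 2.211 mg/L.
D(1.62) = [0.252×22.30/(1.28−0.252)](e^(−0.252×1.62) − e^(−1.28×1.62)) + 2.211 e^(−1.28×1.62)
= 5.467 × (0.6648 − 0.1257) + 2.211 × 0.1257 = 3.225 mg/L.
DO = 10.5 − 3.225 = 7.275 mg/L.

DO ≈ 7.27 mg/L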